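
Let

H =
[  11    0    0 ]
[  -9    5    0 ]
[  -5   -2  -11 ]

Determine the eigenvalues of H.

H is lower triangular, so its eigenvalues are the diagonal entries.
Diagonal: 11, 5, -11.

-11, 5, 11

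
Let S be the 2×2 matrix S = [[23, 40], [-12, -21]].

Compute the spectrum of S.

det(S - λI) = (23 - λ)(-21 - λ) - (40)·(-12) = λ^2 - 2λ - 3.
This factors as (λ + 1)·(λ - 3) = 0.
Eigenvalues: -1, 3.

-1, 3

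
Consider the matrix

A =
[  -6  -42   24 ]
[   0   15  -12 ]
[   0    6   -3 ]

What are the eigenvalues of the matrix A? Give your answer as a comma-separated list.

Compute the characteristic polynomial p(λ) = det(λI - A).
Cofactor expansion gives p(λ) = λ^3 - 6λ^2 - 45λ + 162.
Rational-root test: λ = 3 gives p(3) = 0.
Dividing by (λ - 3) leaves λ^2 - 3λ - 54.
The quadratic factors as (λ + 6)·(λ - 9).
Eigenvalues: -6, 3, 9.

-6, 3, 9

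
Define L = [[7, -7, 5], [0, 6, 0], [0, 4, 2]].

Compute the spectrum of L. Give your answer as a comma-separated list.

2, 6, 7

The characteristic polynomial is p(λ) = det(λI - L).
Expanding along the first row, p(λ) = λ^3 - 15λ^2 + 68λ - 84.
Try λ = 7: p(7) = 0, so 7 is a root.
Factor out (λ - 7): p(λ) = (λ - 7)·(λ^2 - 8λ + 12).
The quadratic factors as (λ - 2)·(λ - 6).
Eigenvalues: 2, 6, 7.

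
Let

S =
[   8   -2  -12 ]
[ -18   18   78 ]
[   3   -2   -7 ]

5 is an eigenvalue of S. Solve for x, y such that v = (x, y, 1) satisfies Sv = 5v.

We need (S - 5I)v = 0.
S - 5I = [[3, -2, -12], [-18, 13, 78], [3, -2, -12]].
Row 1: (3)·x + (-2)·y + (-12)·1 = 0
Row 2: (-18)·x + (13)·y + (78)·1 = 0
Row 3: (3)·x + (-2)·y + (-12)·1 = 0
Solving gives x = 0, y = -6.
Check: S·(0, -6, 1) = (0, -30, 5) = 5·(0, -6, 1).

0, -6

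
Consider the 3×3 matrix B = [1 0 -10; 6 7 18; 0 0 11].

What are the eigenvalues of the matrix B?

1, 7, 11

Compute the characteristic polynomial p(μ) = det(μI - B).
Expanding along the first row, p(μ) = μ^3 - 19μ^2 + 95μ - 77.
Rational-root test: μ = 1 gives p(1) = 0.
Dividing by (μ - 1) leaves μ^2 - 18μ + 77.
The quadratic factors as (μ - 7)·(μ - 11).
Eigenvalues: 1, 7, 11.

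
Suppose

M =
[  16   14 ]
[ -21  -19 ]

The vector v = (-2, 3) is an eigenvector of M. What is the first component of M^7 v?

First find the eigenvalue: Mv = (10, -15) = -5·(-2, 3), so λ = -5.
Then M^7 v = λ^7·v = (-5)^7·(-2, 3) = -78125·(-2, 3) = (156250, -234375).

156250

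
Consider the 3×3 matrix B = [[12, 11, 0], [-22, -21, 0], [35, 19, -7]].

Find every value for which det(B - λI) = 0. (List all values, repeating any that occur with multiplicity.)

Set up det(tI - B) = 0.
Expanding along the first row, p(t) = t^3 + 16t^2 + 53t - 70.
Since p(1) = 0, t = 1 is a root.
Factor out (t - 1): p(t) = (t - 1)·(t^2 + 17t + 70).
The quadratic factors as (t + 10)·(t + 7).
Eigenvalues: -10, -7, 1.

-10, -7, 1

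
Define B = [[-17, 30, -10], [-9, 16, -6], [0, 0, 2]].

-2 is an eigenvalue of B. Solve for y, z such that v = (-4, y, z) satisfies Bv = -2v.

-2, 0

We need (B + 2I)v = 0.
B + 2I = [[-15, 30, -10], [-9, 18, -6], [0, 0, 4]].
Row 1: (-15)·-4 + (30)·y + (-10)·z = 0
Row 2: (-9)·-4 + (18)·y + (-6)·z = 0
Row 3: (0)·-4 + (0)·y + (4)·z = 0
Solving gives y = -2, z = 0.
Check: B·(-4, -2, 0) = (8, 4, 0) = -2·(-4, -2, 0).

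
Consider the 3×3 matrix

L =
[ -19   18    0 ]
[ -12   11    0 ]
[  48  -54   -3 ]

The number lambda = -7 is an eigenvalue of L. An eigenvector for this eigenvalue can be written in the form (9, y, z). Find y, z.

We need (L + 7I)v = 0.
L + 7I = [[-12, 18, 0], [-12, 18, 0], [48, -54, 4]].
Row 1: (-12)·9 + (18)·y + (0)·z = 0
Row 2: (-12)·9 + (18)·y + (0)·z = 0
Row 3: (48)·9 + (-54)·y + (4)·z = 0
Solving gives y = 6, z = -27.
Check: L·(9, 6, -27) = (-63, -42, 189) = -7·(9, 6, -27).

6, -27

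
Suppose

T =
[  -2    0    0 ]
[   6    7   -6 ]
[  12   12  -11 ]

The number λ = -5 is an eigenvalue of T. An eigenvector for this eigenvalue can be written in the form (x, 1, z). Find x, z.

0, 2

We need (T + 5I)v = 0.
T + 5I = [[3, 0, 0], [6, 12, -6], [12, 12, -6]].
Row 1: (3)·x + (0)·1 + (0)·z = 0
Row 2: (6)·x + (12)·1 + (-6)·z = 0
Row 3: (12)·x + (12)·1 + (-6)·z = 0
Solving gives x = 0, z = 2.
Check: T·(0, 1, 2) = (0, -5, -10) = -5·(0, 1, 2).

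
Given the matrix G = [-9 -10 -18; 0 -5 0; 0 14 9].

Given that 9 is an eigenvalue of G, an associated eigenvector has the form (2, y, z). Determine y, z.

We need (G - 9I)v = 0.
G - 9I = [[-18, -10, -18], [0, -14, 0], [0, 14, 0]].
Row 1: (-18)·2 + (-10)·y + (-18)·z = 0
Row 2: (0)·2 + (-14)·y + (0)·z = 0
Row 3: (0)·2 + (14)·y + (0)·z = 0
Solving gives y = 0, z = -2.
Check: G·(2, 0, -2) = (18, 0, -18) = 9·(2, 0, -2).

0, -2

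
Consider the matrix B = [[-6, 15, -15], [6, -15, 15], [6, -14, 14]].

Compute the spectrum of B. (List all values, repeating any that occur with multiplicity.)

-6, -1, 0

The characteristic polynomial is p(lambda) = det(lambda·I - B).
Expanding along the first row, p(lambda) = lambda^3 + 7·lambda^2 + 6·lambda.
Try lambda = -1: p(-1) = 0, so -1 is a root.
Dividing by (lambda + 1) leaves lambda^2 + 6·lambda.
The quadratic factors as (lambda + 6)·lambda.
Eigenvalues: -6, -1, 0.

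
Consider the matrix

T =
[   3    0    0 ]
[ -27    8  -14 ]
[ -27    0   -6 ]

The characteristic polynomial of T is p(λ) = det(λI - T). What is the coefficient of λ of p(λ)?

-42

p(λ) = λ^3 - 5λ^2 - 42λ + 144.
The coefficient of λ is -42.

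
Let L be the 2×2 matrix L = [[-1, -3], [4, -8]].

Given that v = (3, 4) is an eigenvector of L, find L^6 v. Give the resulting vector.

First find the eigenvalue: Lv = (-15, -20) = -5·(3, 4), so λ = -5.
Then L^6 v = λ^6·v = (-5)^6·(3, 4) = 15625·(3, 4) = (46875, 62500).

(46875, 62500)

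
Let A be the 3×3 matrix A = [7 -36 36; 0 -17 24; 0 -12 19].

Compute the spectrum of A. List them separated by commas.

-5, 7, 7

The characteristic polynomial is p(λ) = det(λI - A).
Expanding the 3×3 determinant: p(λ) = λ^3 - 9λ^2 - 21λ + 245.
Since p(7) = 0, λ = 7 is a root.
Dividing by (λ - 7) leaves λ^2 - 2λ - 35.
The quadratic factors as (λ + 5)·(λ - 7).
Eigenvalues: -5, 7, 7.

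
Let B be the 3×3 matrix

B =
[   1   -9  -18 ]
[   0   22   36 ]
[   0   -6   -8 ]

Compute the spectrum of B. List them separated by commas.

1, 4, 10

The characteristic polynomial is p(λ) = det(λI - B).
Expanding the 3×3 determinant: p(λ) = λ^3 - 15λ^2 + 54λ - 40.
Since p(1) = 0, λ = 1 is a root.
Factor out (λ - 1): p(λ) = (λ - 1)·(λ^2 - 14λ + 40).
The quadratic factors as (λ - 4)·(λ - 10).
Eigenvalues: 1, 4, 10.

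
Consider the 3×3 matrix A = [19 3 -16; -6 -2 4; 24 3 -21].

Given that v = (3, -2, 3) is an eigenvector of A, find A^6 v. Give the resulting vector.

(3, -2, 3)

First find the eigenvalue: Av = (3, -2, 3) = 1·(3, -2, 3), so λ = 1.
Then A^6 v = λ^6·v = 1^6·(3, -2, 3) = 1·(3, -2, 3) = (3, -2, 3).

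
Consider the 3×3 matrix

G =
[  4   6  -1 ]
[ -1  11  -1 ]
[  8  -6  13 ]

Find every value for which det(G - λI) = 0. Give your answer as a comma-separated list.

Compute the characteristic polynomial p(s) = det(sI - G).
Cofactor expansion gives p(s) = s^3 - 28s^2 + 247s - 660.
Since p(5) = 0, s = 5 is a root.
Dividing by (s - 5) leaves s^2 - 23s + 132.
The quadratic factors as (s - 11)·(s - 12).
Eigenvalues: 5, 11, 12.

5, 11, 12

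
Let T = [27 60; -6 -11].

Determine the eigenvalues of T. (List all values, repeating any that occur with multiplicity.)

det(T - tI) = (27 - t)(-11 - t) - (60)·(-6) = t^2 - 16t + 63.
This factors as (t - 7)·(t - 9) = 0.
Eigenvalues: 7, 9.

7, 9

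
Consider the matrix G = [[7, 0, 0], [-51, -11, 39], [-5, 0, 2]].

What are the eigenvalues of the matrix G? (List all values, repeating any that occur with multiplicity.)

Compute the characteristic polynomial p(t) = det(tI - G).
Expanding the 3×3 determinant: p(t) = t^3 + 2t^2 - 85t + 154.
Try t = 7: p(7) = 0, so 7 is a root.
Factor out (t - 7): p(t) = (t - 7)·(t^2 + 9t - 22).
The quadratic factors as (t + 11)·(t - 2).
Eigenvalues: -11, 2, 7.

-11, 2, 7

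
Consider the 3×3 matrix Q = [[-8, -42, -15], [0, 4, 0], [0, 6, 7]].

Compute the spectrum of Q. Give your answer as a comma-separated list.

Set up det(tI - Q) = 0.
Expanding the 3×3 determinant: p(t) = t^3 - 3t^2 - 60t + 224.
Since p(7) = 0, t = 7 is a root.
Factor out (t - 7): p(t) = (t - 7)·(t^2 + 4t - 32).
The quadratic factors as (t + 8)·(t - 4).
Eigenvalues: -8, 4, 7.

-8, 4, 7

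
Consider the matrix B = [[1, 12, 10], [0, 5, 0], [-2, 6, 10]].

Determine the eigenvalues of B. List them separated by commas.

Set up det(tI - B) = 0.
Cofactor expansion gives p(t) = t^3 - 16t^2 + 85t - 150.
Rational-root test: t = 5 gives p(5) = 0.
Factor out (t - 5): p(t) = (t - 5)·(t^2 - 11t + 30).
The quadratic factors as (t - 5)·(t - 6).
Eigenvalues: 5, 5, 6.

5, 5, 6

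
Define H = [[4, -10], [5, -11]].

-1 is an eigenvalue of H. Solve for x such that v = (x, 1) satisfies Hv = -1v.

We need (H + 1I)v = 0.
H + 1I = [[5, -10], [5, -10]].
Row 1: (5)·x + (-10)·1 = 0
Row 2: (5)·x + (-10)·1 = 0
Solving gives x = 2.
Check: H·(2, 1) = (-2, -1) = -1·(2, 1).

2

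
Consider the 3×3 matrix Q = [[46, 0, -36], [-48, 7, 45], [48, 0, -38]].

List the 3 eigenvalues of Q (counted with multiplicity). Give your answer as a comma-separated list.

-2, 7, 10

Compute the characteristic polynomial p(λ) = det(λI - Q).
Expanding the 3×3 determinant: p(λ) = λ^3 - 15λ^2 + 36λ + 140.
Try λ = -2: p(-2) = 0, so -2 is a root.
Factor out (λ + 2): p(λ) = (λ + 2)·(λ^2 - 17λ + 70).
The quadratic factors as (λ - 7)·(λ - 10).
Eigenvalues: -2, 7, 10.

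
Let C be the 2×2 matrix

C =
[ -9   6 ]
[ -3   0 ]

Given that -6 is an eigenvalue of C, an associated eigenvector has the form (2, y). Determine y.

1

We need (C + 6I)v = 0.
C + 6I = [[-3, 6], [-3, 6]].
Row 1: (-3)·2 + (6)·y = 0
Row 2: (-3)·2 + (6)·y = 0
Solving gives y = 1.
Check: C·(2, 1) = (-12, -6) = -6·(2, 1).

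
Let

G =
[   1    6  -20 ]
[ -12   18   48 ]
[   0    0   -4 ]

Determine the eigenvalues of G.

-4, 9, 10

Compute the characteristic polynomial p(lambda) = det(lambda·I - G).
Cofactor expansion gives p(lambda) = lambda^3 - 15·lambda^2 + 14·lambda + 360.
Since p(-4) = 0, lambda = -4 is a root.
Dividing by (lambda + 4) leaves lambda^2 - 19·lambda + 90.
The quadratic factors as (lambda - 9)·(lambda - 10).
Eigenvalues: -4, 9, 10.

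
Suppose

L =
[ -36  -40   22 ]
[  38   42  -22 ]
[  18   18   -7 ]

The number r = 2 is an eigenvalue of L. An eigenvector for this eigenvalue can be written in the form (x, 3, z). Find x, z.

-2, 2

We need (L - 2I)v = 0.
L - 2I = [[-38, -40, 22], [38, 40, -22], [18, 18, -9]].
Row 1: (-38)·x + (-40)·3 + (22)·z = 0
Row 2: (38)·x + (40)·3 + (-22)·z = 0
Row 3: (18)·x + (18)·3 + (-9)·z = 0
Solving gives x = -2, z = 2.
Check: L·(-2, 3, 2) = (-4, 6, 4) = 2·(-2, 3, 2).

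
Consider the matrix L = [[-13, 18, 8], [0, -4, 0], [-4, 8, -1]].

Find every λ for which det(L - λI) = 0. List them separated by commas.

Compute the characteristic polynomial p(λ) = det(λI - L).
Cofactor expansion gives p(λ) = λ^3 + 18λ^2 + 101λ + 180.
Since p(-4) = 0, λ = -4 is a root.
Factor out (λ + 4): p(λ) = (λ + 4)·(λ^2 + 14λ + 45).
The quadratic factors as (λ + 9)·(λ + 5).
Eigenvalues: -9, -5, -4.

-9, -5, -4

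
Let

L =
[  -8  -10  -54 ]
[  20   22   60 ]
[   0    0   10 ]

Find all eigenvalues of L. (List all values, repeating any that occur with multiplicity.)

Compute the characteristic polynomial p(t) = det(tI - L).
Expanding along the first row, p(t) = t^3 - 24t^2 + 164t - 240.
Since p(10) = 0, t = 10 is a root.
Factor out (t - 10): p(t) = (t - 10)·(t^2 - 14t + 24).
The quadratic factors as (t - 2)·(t - 12).
Eigenvalues: 2, 10, 12.

2, 10, 12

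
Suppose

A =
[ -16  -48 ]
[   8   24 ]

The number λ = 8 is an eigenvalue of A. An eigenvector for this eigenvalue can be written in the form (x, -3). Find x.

6

We need (A - 8I)v = 0.
A - 8I = [[-24, -48], [8, 16]].
Row 1: (-24)·x + (-48)·-3 = 0
Row 2: (8)·x + (16)·-3 = 0
Solving gives x = 6.
Check: A·(6, -3) = (48, -24) = 8·(6, -3).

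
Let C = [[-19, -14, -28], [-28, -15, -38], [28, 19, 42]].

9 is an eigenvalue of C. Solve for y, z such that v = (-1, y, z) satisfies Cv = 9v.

We need (C - 9I)v = 0.
C - 9I = [[-28, -14, -28], [-28, -24, -38], [28, 19, 33]].
Row 1: (-28)·-1 + (-14)·y + (-28)·z = 0
Row 2: (-28)·-1 + (-24)·y + (-38)·z = 0
Row 3: (28)·-1 + (19)·y + (33)·z = 0
Solving gives y = -2, z = 2.
Check: C·(-1, -2, 2) = (-9, -18, 18) = 9·(-1, -2, 2).

-2, 2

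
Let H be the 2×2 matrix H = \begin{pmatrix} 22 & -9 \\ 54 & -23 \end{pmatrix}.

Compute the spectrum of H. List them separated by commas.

-5, 4

det(H - sI) = (22 - s)(-23 - s) - (-9)·(54) = s^2 + s - 20.
This factors as (s + 5)·(s - 4) = 0.
Eigenvalues: -5, 4.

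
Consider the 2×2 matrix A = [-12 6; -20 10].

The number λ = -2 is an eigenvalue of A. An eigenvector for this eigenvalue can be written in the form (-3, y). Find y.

-5

We need (A + 2I)v = 0.
A + 2I = [[-10, 6], [-20, 12]].
Row 1: (-10)·-3 + (6)·y = 0
Row 2: (-20)·-3 + (12)·y = 0
Solving gives y = -5.
Check: A·(-3, -5) = (6, 10) = -2·(-3, -5).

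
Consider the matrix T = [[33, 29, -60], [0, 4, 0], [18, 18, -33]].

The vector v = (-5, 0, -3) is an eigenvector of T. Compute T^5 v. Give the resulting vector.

(1215, 0, 729)

First find the eigenvalue: Tv = (15, 0, 9) = -3·(-5, 0, -3), so λ = -3.
Then T^5 v = λ^5·v = (-3)^5·(-5, 0, -3) = -243·(-5, 0, -3) = (1215, 0, 729).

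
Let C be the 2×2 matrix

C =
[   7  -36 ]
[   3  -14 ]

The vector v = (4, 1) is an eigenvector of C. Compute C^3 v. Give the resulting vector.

First find the eigenvalue: Cv = (-8, -2) = -2·(4, 1), so λ = -2.
Then C^3 v = λ^3·v = (-2)^3·(4, 1) = -8·(4, 1) = (-32, -8).

(-32, -8)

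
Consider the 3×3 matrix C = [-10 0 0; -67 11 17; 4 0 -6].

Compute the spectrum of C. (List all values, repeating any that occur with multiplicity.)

-10, -6, 11

Set up det(sI - C) = 0.
Expanding the 3×3 determinant: p(s) = s^3 + 5s^2 - 116s - 660.
Since p(-6) = 0, s = -6 is a root.
Dividing by (s + 6) leaves s^2 - s - 110.
The quadratic factors as (s + 10)·(s - 11).
Eigenvalues: -10, -6, 11.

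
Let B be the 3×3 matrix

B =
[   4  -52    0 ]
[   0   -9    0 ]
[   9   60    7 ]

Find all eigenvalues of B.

Set up det(sI - B) = 0.
Expanding the 3×3 determinant: p(s) = s^3 - 2s^2 - 71s + 252.
Try s = 4: p(4) = 0, so 4 is a root.
Dividing by (s - 4) leaves s^2 + 2s - 63.
The quadratic factors as (s + 9)·(s - 7).
Eigenvalues: -9, 4, 7.

-9, 4, 7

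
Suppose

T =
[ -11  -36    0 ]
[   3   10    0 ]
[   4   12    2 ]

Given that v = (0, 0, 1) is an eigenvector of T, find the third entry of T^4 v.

16

First find the eigenvalue: Tv = (0, 0, 2) = 2·(0, 0, 1), so λ = 2.
Then T^4 v = λ^4·v = 2^4·(0, 0, 1) = 16·(0, 0, 1) = (0, 0, 16).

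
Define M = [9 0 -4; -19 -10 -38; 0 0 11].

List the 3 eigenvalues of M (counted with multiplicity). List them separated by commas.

-10, 9, 11

Set up det(tI - M) = 0.
Expanding along the first row, p(t) = t^3 - 10t^2 - 101t + 990.
Try t = -10: p(-10) = 0, so -10 is a root.
Dividing by (t + 10) leaves t^2 - 20t + 99.
The quadratic factors as (t - 9)·(t - 11).
Eigenvalues: -10, 9, 11.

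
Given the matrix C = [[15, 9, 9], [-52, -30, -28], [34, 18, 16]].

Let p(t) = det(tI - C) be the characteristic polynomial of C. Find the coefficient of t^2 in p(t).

The coefficient of t^2 of det(tI - C) is −trace(C).
trace(C) = (15) + (-30) + (16) = 1, so the coefficient is -1.

-1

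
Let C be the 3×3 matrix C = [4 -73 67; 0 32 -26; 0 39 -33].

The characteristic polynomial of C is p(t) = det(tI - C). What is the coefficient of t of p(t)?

p(t) = t^3 - 3t^2 - 46t + 168.
The coefficient of t is -46.

-46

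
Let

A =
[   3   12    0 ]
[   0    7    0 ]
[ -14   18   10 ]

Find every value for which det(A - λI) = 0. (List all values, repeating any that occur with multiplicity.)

The characteristic polynomial is p(s) = det(sI - A).
Expanding along the first row, p(s) = s^3 - 20s^2 + 121s - 210.
Since p(10) = 0, s = 10 is a root.
Factor out (s - 10): p(s) = (s - 10)·(s^2 - 10s + 21).
The quadratic factors as (s - 3)·(s - 7).
Eigenvalues: 3, 7, 10.

3, 7, 10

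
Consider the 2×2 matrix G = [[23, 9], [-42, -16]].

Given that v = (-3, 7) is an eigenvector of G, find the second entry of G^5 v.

224

First find the eigenvalue: Gv = (-6, 14) = 2·(-3, 7), so λ = 2.
Then G^5 v = λ^5·v = 2^5·(-3, 7) = 32·(-3, 7) = (-96, 224).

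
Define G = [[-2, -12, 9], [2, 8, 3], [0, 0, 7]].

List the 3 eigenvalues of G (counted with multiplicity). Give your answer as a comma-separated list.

2, 4, 7

The characteristic polynomial is p(lambda) = det(lambda·I - G).
Cofactor expansion gives p(lambda) = lambda^3 - 13·lambda^2 + 50·lambda - 56.
Since p(2) = 0, lambda = 2 is a root.
Factor out (lambda - 2): p(lambda) = (lambda - 2)·(lambda^2 - 11·lambda + 28).
The quadratic factors as (lambda - 4)·(lambda - 7).
Eigenvalues: 2, 4, 7.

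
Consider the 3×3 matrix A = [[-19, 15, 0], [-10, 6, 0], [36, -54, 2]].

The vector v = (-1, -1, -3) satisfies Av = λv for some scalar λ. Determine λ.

-4

Compute Av: A·(-1, -1, -3) = (4, 4, 12).
Since Av = λv, compare component 1: 4 = λ·-1, so λ = -4.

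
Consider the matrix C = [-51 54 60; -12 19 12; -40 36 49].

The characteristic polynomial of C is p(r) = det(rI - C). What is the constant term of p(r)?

p(r) = r^3 - 17r^2 + 79r - 63.
The constant term is -63.

-63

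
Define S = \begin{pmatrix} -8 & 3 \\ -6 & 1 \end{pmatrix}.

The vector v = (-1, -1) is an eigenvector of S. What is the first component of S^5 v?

3125

First find the eigenvalue: Sv = (5, 5) = -5·(-1, -1), so λ = -5.
Then S^5 v = λ^5·v = (-5)^5·(-1, -1) = -3125·(-1, -1) = (3125, 3125).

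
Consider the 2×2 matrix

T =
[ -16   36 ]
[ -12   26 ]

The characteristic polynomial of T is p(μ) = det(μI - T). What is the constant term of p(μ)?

16

p(μ) = μ^2 - 10μ + 16.
The constant term is 16.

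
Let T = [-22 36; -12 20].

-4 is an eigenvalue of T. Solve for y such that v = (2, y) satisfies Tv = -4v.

We need (T + 4I)v = 0.
T + 4I = [[-18, 36], [-12, 24]].
Row 1: (-18)·2 + (36)·y = 0
Row 2: (-12)·2 + (24)·y = 0
Solving gives y = 1.
Check: T·(2, 1) = (-8, -4) = -4·(2, 1).

1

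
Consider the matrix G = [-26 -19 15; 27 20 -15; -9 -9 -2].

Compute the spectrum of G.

Set up det(rI - G) = 0.
Cofactor expansion gives p(r) = r^3 + 8r^2 + 5r - 14.
Try r = 1: p(1) = 0, so 1 is a root.
Dividing by (r - 1) leaves r^2 + 9r + 14.
The quadratic factors as (r + 7)·(r + 2).
Eigenvalues: -7, -2, 1.

-7, -2, 1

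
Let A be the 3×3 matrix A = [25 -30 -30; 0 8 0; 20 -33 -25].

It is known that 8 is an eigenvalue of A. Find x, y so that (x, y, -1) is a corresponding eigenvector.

We need (A - 8I)v = 0.
A - 8I = [[17, -30, -30], [0, 0, 0], [20, -33, -33]].
Row 1: (17)·x + (-30)·y + (-30)·-1 = 0
Row 2: (0)·x + (0)·y + (0)·-1 = 0
Row 3: (20)·x + (-33)·y + (-33)·-1 = 0
Solving gives x = 0, y = 1.
Check: A·(0, 1, -1) = (0, 8, -8) = 8·(0, 1, -1).

0, 1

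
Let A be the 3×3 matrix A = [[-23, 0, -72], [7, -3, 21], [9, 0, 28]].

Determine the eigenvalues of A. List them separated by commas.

Compute the characteristic polynomial p(r) = det(rI - A).
Cofactor expansion gives p(r) = r^3 - 2r^2 - 11r + 12.
Rational-root test: r = 1 gives p(1) = 0.
Factor out (r - 1): p(r) = (r - 1)·(r^2 - r - 12).
The quadratic factors as (r + 3)·(r - 4).
Eigenvalues: -3, 1, 4.

-3, 1, 4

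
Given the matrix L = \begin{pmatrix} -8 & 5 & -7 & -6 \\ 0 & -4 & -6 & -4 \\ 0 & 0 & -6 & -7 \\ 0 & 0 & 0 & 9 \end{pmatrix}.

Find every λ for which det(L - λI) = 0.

-8, -6, -4, 9

L is upper triangular, so its eigenvalues are the diagonal entries.
Diagonal: -8, -4, -6, 9.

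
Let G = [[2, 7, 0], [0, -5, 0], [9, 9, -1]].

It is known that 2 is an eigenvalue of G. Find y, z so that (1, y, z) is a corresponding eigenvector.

We need (G - 2I)v = 0.
G - 2I = [[0, 7, 0], [0, -7, 0], [9, 9, -3]].
Row 1: (0)·1 + (7)·y + (0)·z = 0
Row 2: (0)·1 + (-7)·y + (0)·z = 0
Row 3: (9)·1 + (9)·y + (-3)·z = 0
Solving gives y = 0, z = 3.
Check: G·(1, 0, 3) = (2, 0, 6) = 2·(1, 0, 3).

0, 3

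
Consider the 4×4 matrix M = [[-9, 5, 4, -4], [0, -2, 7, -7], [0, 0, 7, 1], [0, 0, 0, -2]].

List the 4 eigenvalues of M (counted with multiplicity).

-9, -2, -2, 7

M is upper triangular, so its eigenvalues are the diagonal entries.
Diagonal: -9, -2, 7, -2.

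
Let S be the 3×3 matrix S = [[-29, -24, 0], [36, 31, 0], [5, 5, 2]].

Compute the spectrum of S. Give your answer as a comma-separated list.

Set up det(sI - S) = 0.
Expanding the 3×3 determinant: p(s) = s^3 - 4s^2 - 31s + 70.
Try s = -5: p(-5) = 0, so -5 is a root.
Dividing by (s + 5) leaves s^2 - 9s + 14.
The quadratic factors as (s - 2)·(s - 7).
Eigenvalues: -5, 2, 7.

-5, 2, 7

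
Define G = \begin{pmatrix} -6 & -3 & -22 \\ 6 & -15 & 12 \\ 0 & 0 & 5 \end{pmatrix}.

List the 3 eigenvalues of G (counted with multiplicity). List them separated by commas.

Set up det(λI - G) = 0.
Expanding along the first row, p(λ) = λ^3 + 16λ^2 + 3λ - 540.
Try λ = 5: p(5) = 0, so 5 is a root.
Dividing by (λ - 5) leaves λ^2 + 21λ + 108.
The quadratic factors as (λ + 12)·(λ + 9).
Eigenvalues: -12, -9, 5.

-12, -9, 5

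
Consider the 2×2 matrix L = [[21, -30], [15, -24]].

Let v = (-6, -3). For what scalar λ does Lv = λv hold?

6

Compute Lv: L·(-6, -3) = (-36, -18).
Since Lv = λv, compare component 1: -36 = λ·-6, so λ = 6.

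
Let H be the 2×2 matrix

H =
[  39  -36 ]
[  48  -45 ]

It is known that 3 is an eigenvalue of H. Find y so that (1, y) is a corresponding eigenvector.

1

We need (H - 3I)v = 0.
H - 3I = [[36, -36], [48, -48]].
Row 1: (36)·1 + (-36)·y = 0
Row 2: (48)·1 + (-48)·y = 0
Solving gives y = 1.
Check: H·(1, 1) = (3, 3) = 3·(1, 1).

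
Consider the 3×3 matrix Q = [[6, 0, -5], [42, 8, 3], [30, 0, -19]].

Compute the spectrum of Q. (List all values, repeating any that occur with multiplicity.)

Compute the characteristic polynomial p(lambda) = det(lambda·I - Q).
Expanding along the first row, p(lambda) = lambda^3 + 5·lambda^2 - 68·lambda - 288.
Since p(8) = 0, lambda = 8 is a root.
Dividing by (lambda - 8) leaves lambda^2 + 13·lambda + 36.
The quadratic factors as (lambda + 9)·(lambda + 4).
Eigenvalues: -9, -4, 8.

-9, -4, 8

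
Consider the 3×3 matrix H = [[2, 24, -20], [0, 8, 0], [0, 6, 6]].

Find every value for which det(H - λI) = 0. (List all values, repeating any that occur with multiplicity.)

Compute the characteristic polynomial p(lambda) = det(lambda·I - H).
Expanding along the first row, p(lambda) = lambda^3 - 16·lambda^2 + 76·lambda - 96.
Rational-root test: lambda = 2 gives p(2) = 0.
Factor out (lambda - 2): p(lambda) = (lambda - 2)·(lambda^2 - 14·lambda + 48).
The quadratic factors as (lambda - 6)·(lambda - 8).
Eigenvalues: 2, 6, 8.

2, 6, 8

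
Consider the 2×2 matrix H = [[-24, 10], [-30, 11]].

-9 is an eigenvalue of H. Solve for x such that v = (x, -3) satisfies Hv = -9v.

We need (H + 9I)v = 0.
H + 9I = [[-15, 10], [-30, 20]].
Row 1: (-15)·x + (10)·-3 = 0
Row 2: (-30)·x + (20)·-3 = 0
Solving gives x = -2.
Check: H·(-2, -3) = (18, 27) = -9·(-2, -3).

-2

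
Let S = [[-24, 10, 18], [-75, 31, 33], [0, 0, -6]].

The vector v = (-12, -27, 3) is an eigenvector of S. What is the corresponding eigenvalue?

-6

Compute Sv: S·(-12, -27, 3) = (72, 162, -18).
Since Sv = λv, compare component 1: 72 = λ·-12, so λ = -6.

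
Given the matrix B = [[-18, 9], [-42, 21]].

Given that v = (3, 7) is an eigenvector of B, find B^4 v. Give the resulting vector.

(243, 567)

First find the eigenvalue: Bv = (9, 21) = 3·(3, 7), so λ = 3.
Then B^4 v = λ^4·v = 3^4·(3, 7) = 81·(3, 7) = (243, 567).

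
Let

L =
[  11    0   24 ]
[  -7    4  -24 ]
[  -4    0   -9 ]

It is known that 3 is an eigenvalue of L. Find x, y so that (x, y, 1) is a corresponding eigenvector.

-3, 3

We need (L - 3I)v = 0.
L - 3I = [[8, 0, 24], [-7, 1, -24], [-4, 0, -12]].
Row 1: (8)·x + (0)·y + (24)·1 = 0
Row 2: (-7)·x + (1)·y + (-24)·1 = 0
Row 3: (-4)·x + (0)·y + (-12)·1 = 0
Solving gives x = -3, y = 3.
Check: L·(-3, 3, 1) = (-9, 9, 3) = 3·(-3, 3, 1).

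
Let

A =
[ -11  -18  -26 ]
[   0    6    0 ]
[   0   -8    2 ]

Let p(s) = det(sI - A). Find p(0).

p(0) = det(0·I − A) = det(−A) = (−1)^3·det(A).
det(A) = -132, so p(0) = 132.

132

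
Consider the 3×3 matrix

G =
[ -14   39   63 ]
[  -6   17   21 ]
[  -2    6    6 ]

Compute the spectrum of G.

-1, 4, 6

Compute the characteristic polynomial p(μ) = det(μI - G).
Expanding along the first row, p(μ) = μ^3 - 9μ^2 + 14μ + 24.
Try μ = -1: p(-1) = 0, so -1 is a root.
Dividing by (μ + 1) leaves μ^2 - 10μ + 24.
The quadratic factors as (μ - 4)·(μ - 6).
Eigenvalues: -1, 4, 6.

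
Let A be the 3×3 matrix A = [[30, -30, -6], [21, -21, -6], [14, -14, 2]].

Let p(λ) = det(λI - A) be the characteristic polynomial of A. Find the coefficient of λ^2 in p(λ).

The coefficient of λ^2 of det(λI - A) is −trace(A).
trace(A) = (30) + (-21) + (2) = 11, so the coefficient is -11.

-11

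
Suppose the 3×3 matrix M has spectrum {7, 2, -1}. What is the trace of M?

8

trace(M) is the sum of the eigenvalues: (7) + (2) + (-1) = 8.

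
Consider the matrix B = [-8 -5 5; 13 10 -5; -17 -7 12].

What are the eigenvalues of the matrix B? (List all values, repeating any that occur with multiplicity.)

2, 5, 7

Set up det(tI - B) = 0.
Cofactor expansion gives p(t) = t^3 - 14t^2 + 59t - 70.
Since p(2) = 0, t = 2 is a root.
Factor out (t - 2): p(t) = (t - 2)·(t^2 - 12t + 35).
The quadratic factors as (t - 5)·(t - 7).
Eigenvalues: 2, 5, 7.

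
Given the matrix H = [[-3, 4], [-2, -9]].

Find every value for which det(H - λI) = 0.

-7, -5

det(H - λI) = (-3 - λ)(-9 - λ) - (4)·(-2) = λ^2 + 12λ + 35.
This factors as (λ + 7)·(λ + 5) = 0.
Eigenvalues: -7, -5.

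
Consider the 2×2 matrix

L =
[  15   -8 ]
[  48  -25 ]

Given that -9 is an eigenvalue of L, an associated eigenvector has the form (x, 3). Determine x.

1

We need (L + 9I)v = 0.
L + 9I = [[24, -8], [48, -16]].
Row 1: (24)·x + (-8)·3 = 0
Row 2: (48)·x + (-16)·3 = 0
Solving gives x = 1.
Check: L·(1, 3) = (-9, -27) = -9·(1, 3).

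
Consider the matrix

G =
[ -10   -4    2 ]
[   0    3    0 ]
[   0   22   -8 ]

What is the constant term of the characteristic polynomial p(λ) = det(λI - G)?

p(0) = det(0·I − G) = det(−G) = (−1)^3·det(G).
det(G) = 240, so p(0) = -240.

-240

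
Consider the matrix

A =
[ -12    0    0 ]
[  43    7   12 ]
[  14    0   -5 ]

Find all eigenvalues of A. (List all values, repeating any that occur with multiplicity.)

-12, -5, 7

Compute the characteristic polynomial p(μ) = det(μI - A).
Expanding along the first row, p(μ) = μ^3 + 10μ^2 - 59μ - 420.
Rational-root test: μ = -5 gives p(-5) = 0.
Factor out (μ + 5): p(μ) = (μ + 5)·(μ^2 + 5μ - 84).
The quadratic factors as (μ + 12)·(μ - 7).
Eigenvalues: -12, -5, 7.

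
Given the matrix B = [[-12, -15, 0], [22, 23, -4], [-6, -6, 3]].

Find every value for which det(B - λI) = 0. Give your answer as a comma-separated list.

3, 5, 6

Compute the characteristic polynomial p(λ) = det(λI - B).
Cofactor expansion gives p(λ) = λ^3 - 14λ^2 + 63λ - 90.
Try λ = 3: p(3) = 0, so 3 is a root.
Dividing by (λ - 3) leaves λ^2 - 11λ + 30.
The quadratic factors as (λ - 5)·(λ - 6).
Eigenvalues: 3, 5, 6.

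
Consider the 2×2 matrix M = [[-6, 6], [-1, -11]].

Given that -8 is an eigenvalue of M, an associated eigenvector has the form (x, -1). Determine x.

We need (M + 8I)v = 0.
M + 8I = [[2, 6], [-1, -3]].
Row 1: (2)·x + (6)·-1 = 0
Row 2: (-1)·x + (-3)·-1 = 0
Solving gives x = 3.
Check: M·(3, -1) = (-24, 8) = -8·(3, -1).

3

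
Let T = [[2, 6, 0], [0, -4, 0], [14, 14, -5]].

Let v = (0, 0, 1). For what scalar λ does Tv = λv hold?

-5

Compute Tv: T·(0, 0, 1) = (0, 0, -5).
Since Tv = λv, compare component 3: -5 = λ·1, so λ = -5.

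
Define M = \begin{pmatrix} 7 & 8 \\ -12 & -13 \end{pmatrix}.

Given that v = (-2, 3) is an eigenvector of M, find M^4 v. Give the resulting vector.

(-1250, 1875)

First find the eigenvalue: Mv = (10, -15) = -5·(-2, 3), so λ = -5.
Then M^4 v = λ^4·v = (-5)^4·(-2, 3) = 625·(-2, 3) = (-1250, 1875).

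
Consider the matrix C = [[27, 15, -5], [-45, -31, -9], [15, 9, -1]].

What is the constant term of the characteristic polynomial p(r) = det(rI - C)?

-24

p(0) = det(0·I − C) = det(−C) = (−1)^3·det(C).
det(C) = 24, so p(0) = -24.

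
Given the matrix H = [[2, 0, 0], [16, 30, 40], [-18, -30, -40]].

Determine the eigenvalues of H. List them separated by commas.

-10, 0, 2

The characteristic polynomial is p(s) = det(sI - H).
Expanding the 3×3 determinant: p(s) = s^3 + 8s^2 - 20s.
Try s = 0: p(0) = 0, so 0 is a root.
Dividing by s leaves s^2 + 8s - 20.
The quadratic factors as (s + 10)·(s - 2).
Eigenvalues: -10, 0, 2.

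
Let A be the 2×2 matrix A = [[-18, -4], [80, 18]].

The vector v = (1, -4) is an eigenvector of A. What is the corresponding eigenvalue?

-2

Compute Av: A·(1, -4) = (-2, 8).
Since Av = λv, compare component 1: -2 = λ·1, so λ = -2.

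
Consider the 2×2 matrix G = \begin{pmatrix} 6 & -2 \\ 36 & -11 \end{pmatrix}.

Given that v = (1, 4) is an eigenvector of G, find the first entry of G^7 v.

First find the eigenvalue: Gv = (-2, -8) = -2·(1, 4), so λ = -2.
Then G^7 v = λ^7·v = (-2)^7·(1, 4) = -128·(1, 4) = (-128, -512).

-128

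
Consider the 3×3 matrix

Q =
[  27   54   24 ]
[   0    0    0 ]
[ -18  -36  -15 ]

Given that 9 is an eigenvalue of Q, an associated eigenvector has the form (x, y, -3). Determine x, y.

We need (Q - 9I)v = 0.
Q - 9I = [[18, 54, 24], [0, -9, 0], [-18, -36, -24]].
Row 1: (18)·x + (54)·y + (24)·-3 = 0
Row 2: (0)·x + (-9)·y + (0)·-3 = 0
Row 3: (-18)·x + (-36)·y + (-24)·-3 = 0
Solving gives x = 4, y = 0.
Check: Q·(4, 0, -3) = (36, 0, -27) = 9·(4, 0, -3).

4, 0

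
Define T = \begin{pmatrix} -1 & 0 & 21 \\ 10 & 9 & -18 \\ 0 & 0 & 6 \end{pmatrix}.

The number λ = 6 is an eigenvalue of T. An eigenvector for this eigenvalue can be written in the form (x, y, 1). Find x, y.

3, -4

We need (T - 6I)v = 0.
T - 6I = [[-7, 0, 21], [10, 3, -18], [0, 0, 0]].
Row 1: (-7)·x + (0)·y + (21)·1 = 0
Row 2: (10)·x + (3)·y + (-18)·1 = 0
Row 3: (0)·x + (0)·y + (0)·1 = 0
Solving gives x = 3, y = -4.
Check: T·(3, -4, 1) = (18, -24, 6) = 6·(3, -4, 1).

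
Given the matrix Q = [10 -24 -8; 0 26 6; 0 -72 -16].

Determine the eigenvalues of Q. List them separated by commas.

The characteristic polynomial is p(r) = det(rI - Q).
Expanding the 3×3 determinant: p(r) = r^3 - 20r^2 + 116r - 160.
Since p(10) = 0, r = 10 is a root.
Dividing by (r - 10) leaves r^2 - 10r + 16.
The quadratic factors as (r - 2)·(r - 8).
Eigenvalues: 2, 8, 10.

2, 8, 10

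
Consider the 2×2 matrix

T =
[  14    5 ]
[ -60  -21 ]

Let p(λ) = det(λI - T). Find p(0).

6

p(0) = det(0·I − T) = det(−T) = (−1)^2·det(T).
det(T) = 6, so p(0) = 6.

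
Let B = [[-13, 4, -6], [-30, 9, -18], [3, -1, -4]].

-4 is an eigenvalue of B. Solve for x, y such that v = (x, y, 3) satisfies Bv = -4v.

6, 18

We need (B + 4I)v = 0.
B + 4I = [[-9, 4, -6], [-30, 13, -18], [3, -1, 0]].
Row 1: (-9)·x + (4)·y + (-6)·3 = 0
Row 2: (-30)·x + (13)·y + (-18)·3 = 0
Row 3: (3)·x + (-1)·y + (0)·3 = 0
Solving gives x = 6, y = 18.
Check: B·(6, 18, 3) = (-24, -72, -12) = -4·(6, 18, 3).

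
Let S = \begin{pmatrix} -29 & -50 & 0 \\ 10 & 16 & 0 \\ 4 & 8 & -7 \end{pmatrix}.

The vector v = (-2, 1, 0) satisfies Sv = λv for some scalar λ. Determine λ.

-4

Compute Sv: S·(-2, 1, 0) = (8, -4, 0).
Since Sv = λv, compare component 1: 8 = λ·-2, so λ = -4.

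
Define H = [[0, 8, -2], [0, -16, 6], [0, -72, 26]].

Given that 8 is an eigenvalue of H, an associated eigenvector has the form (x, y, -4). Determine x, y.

0, -1

We need (H - 8I)v = 0.
H - 8I = [[-8, 8, -2], [0, -24, 6], [0, -72, 18]].
Row 1: (-8)·x + (8)·y + (-2)·-4 = 0
Row 2: (0)·x + (-24)·y + (6)·-4 = 0
Row 3: (0)·x + (-72)·y + (18)·-4 = 0
Solving gives x = 0, y = -1.
Check: H·(0, -1, -4) = (0, -8, -32) = 8·(0, -1, -4).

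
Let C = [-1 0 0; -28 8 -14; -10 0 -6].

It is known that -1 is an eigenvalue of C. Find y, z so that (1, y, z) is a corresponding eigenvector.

We need (C + 1I)v = 0.
C + 1I = [[0, 0, 0], [-28, 9, -14], [-10, 0, -5]].
Row 1: (0)·1 + (0)·y + (0)·z = 0
Row 2: (-28)·1 + (9)·y + (-14)·z = 0
Row 3: (-10)·1 + (0)·y + (-5)·z = 0
Solving gives y = 0, z = -2.
Check: C·(1, 0, -2) = (-1, 0, 2) = -1·(1, 0, -2).

0, -2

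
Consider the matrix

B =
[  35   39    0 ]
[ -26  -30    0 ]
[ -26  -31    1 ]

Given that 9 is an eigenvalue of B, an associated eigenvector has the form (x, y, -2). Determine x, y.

3, -2

We need (B - 9I)v = 0.
B - 9I = [[26, 39, 0], [-26, -39, 0], [-26, -31, -8]].
Row 1: (26)·x + (39)·y + (0)·-2 = 0
Row 2: (-26)·x + (-39)·y + (0)·-2 = 0
Row 3: (-26)·x + (-31)·y + (-8)·-2 = 0
Solving gives x = 3, y = -2.
Check: B·(3, -2, -2) = (27, -18, -18) = 9·(3, -2, -2).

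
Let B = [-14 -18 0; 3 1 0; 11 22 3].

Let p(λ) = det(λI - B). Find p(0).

-120

p(0) = det(0·I − B) = det(−B) = (−1)^3·det(B).
det(B) = 120, so p(0) = -120.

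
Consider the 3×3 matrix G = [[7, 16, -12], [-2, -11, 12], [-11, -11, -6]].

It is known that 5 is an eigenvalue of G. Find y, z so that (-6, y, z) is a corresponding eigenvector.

We need (G - 5I)v = 0.
G - 5I = [[2, 16, -12], [-2, -16, 12], [-11, -11, -11]].
Row 1: (2)·-6 + (16)·y + (-12)·z = 0
Row 2: (-2)·-6 + (-16)·y + (12)·z = 0
Row 3: (-11)·-6 + (-11)·y + (-11)·z = 0
Solving gives y = 3, z = 3.
Check: G·(-6, 3, 3) = (-30, 15, 15) = 5·(-6, 3, 3).

3, 3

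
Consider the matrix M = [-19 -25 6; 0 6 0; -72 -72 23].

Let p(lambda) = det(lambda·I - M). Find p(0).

30

p(0) = det(0·I − M) = det(−M) = (−1)^3·det(M).
det(M) = -30, so p(0) = 30.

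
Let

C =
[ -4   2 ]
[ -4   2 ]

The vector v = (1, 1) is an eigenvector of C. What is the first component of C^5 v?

-32

First find the eigenvalue: Cv = (-2, -2) = -2·(1, 1), so λ = -2.
Then C^5 v = λ^5·v = (-2)^5·(1, 1) = -32·(1, 1) = (-32, -32).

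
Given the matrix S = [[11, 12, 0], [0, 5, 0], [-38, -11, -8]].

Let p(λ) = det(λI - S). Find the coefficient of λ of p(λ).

p(λ) = λ^3 - 8λ^2 - 73λ + 440.
The coefficient of λ is -73.

-73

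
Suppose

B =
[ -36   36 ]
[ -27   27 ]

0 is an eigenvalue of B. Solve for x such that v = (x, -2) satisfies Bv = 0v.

We need (B)v = 0.
B = [[-36, 36], [-27, 27]].
Row 1: (-36)·x + (36)·-2 = 0
Row 2: (-27)·x + (27)·-2 = 0
Solving gives x = -2.
Check: B·(-2, -2) = (0, 0) = 0·(-2, -2).

-2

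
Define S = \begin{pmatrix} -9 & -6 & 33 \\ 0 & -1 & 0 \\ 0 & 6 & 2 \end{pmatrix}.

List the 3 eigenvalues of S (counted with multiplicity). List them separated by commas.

-9, -1, 2

The characteristic polynomial is p(μ) = det(μI - S).
Expanding along the first row, p(μ) = μ^3 + 8μ^2 - 11μ - 18.
Try μ = -1: p(-1) = 0, so -1 is a root.
Factor out (μ + 1): p(μ) = (μ + 1)·(μ^2 + 7μ - 18).
The quadratic factors as (μ + 9)·(μ - 2).
Eigenvalues: -9, -1, 2.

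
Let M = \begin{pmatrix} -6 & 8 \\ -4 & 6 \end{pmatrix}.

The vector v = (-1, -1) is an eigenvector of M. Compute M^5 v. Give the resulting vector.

(-32, -32)

First find the eigenvalue: Mv = (-2, -2) = 2·(-1, -1), so λ = 2.
Then M^5 v = λ^5·v = 2^5·(-1, -1) = 32·(-1, -1) = (-32, -32).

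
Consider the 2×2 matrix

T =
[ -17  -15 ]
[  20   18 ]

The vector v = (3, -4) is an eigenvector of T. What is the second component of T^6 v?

First find the eigenvalue: Tv = (9, -12) = 3·(3, -4), so λ = 3.
Then T^6 v = λ^6·v = 3^6·(3, -4) = 729·(3, -4) = (2187, -2916).

-2916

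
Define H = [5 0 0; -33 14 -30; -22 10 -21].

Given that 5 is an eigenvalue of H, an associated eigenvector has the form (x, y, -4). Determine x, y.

2, -6

We need (H - 5I)v = 0.
H - 5I = [[0, 0, 0], [-33, 9, -30], [-22, 10, -26]].
Row 1: (0)·x + (0)·y + (0)·-4 = 0
Row 2: (-33)·x + (9)·y + (-30)·-4 = 0
Row 3: (-22)·x + (10)·y + (-26)·-4 = 0
Solving gives x = 2, y = -6.
Check: H·(2, -6, -4) = (10, -30, -20) = 5·(2, -6, -4).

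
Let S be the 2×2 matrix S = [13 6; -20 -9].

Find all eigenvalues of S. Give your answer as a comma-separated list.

1, 3

det(S - μI) = (13 - μ)(-9 - μ) - (6)·(-20) = μ^2 - 4μ + 3.
This factors as (μ - 1)·(μ - 3) = 0.
Eigenvalues: 1, 3.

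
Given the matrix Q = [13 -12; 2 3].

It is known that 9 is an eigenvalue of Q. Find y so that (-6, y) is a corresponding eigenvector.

We need (Q - 9I)v = 0.
Q - 9I = [[4, -12], [2, -6]].
Row 1: (4)·-6 + (-12)·y = 0
Row 2: (2)·-6 + (-6)·y = 0
Solving gives y = -2.
Check: Q·(-6, -2) = (-54, -18) = 9·(-6, -2).

-2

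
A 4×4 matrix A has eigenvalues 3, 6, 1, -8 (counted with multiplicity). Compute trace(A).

trace(A) is the sum of the eigenvalues: (3) + (6) + (1) + (-8) = 2.

2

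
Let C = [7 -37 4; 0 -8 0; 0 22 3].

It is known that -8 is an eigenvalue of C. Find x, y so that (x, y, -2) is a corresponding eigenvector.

We need (C + 8I)v = 0.
C + 8I = [[15, -37, 4], [0, 0, 0], [0, 22, 11]].
Row 1: (15)·x + (-37)·y + (4)·-2 = 0
Row 2: (0)·x + (0)·y + (0)·-2 = 0
Row 3: (0)·x + (22)·y + (11)·-2 = 0
Solving gives x = 3, y = 1.
Check: C·(3, 1, -2) = (-24, -8, 16) = -8·(3, 1, -2).

3, 1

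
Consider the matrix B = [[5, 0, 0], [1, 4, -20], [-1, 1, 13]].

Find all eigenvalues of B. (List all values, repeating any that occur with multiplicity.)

5, 8, 9

The characteristic polynomial is p(r) = det(rI - B).
Expanding the 3×3 determinant: p(r) = r^3 - 22r^2 + 157r - 360.
Rational-root test: r = 8 gives p(8) = 0.
Dividing by (r - 8) leaves r^2 - 14r + 45.
The quadratic factors as (r - 5)·(r - 9).
Eigenvalues: 5, 8, 9.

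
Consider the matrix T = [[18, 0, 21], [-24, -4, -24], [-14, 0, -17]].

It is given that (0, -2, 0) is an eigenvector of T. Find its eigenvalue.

-4

Compute Tv: T·(0, -2, 0) = (0, 8, 0).
Since Tv = λv, compare component 2: 8 = λ·-2, so λ = -4.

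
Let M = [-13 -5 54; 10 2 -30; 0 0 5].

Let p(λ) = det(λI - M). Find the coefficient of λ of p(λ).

p(λ) = λ^3 + 6λ^2 - 31λ - 120.
The coefficient of λ is -31.

-31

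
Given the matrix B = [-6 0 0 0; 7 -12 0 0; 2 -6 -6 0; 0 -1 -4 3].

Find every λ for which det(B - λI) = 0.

-12, -6, -6, 3

B is lower triangular, so its eigenvalues are the diagonal entries.
Diagonal: -6, -12, -6, 3.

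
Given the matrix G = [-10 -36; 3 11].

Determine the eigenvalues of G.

-1, 2

det(G - tI) = (-10 - t)(11 - t) - (-36)·(3) = t^2 - t - 2.
This factors as (t + 1)·(t - 2) = 0.
Eigenvalues: -1, 2.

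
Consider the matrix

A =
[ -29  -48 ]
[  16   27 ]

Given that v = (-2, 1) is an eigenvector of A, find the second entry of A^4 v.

First find the eigenvalue: Av = (10, -5) = -5·(-2, 1), so λ = -5.
Then A^4 v = λ^4·v = (-5)^4·(-2, 1) = 625·(-2, 1) = (-1250, 625).

625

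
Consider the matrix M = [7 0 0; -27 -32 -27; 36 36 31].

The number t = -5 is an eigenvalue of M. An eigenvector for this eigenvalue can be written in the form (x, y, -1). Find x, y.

0, 1

We need (M + 5I)v = 0.
M + 5I = [[12, 0, 0], [-27, -27, -27], [36, 36, 36]].
Row 1: (12)·x + (0)·y + (0)·-1 = 0
Row 2: (-27)·x + (-27)·y + (-27)·-1 = 0
Row 3: (36)·x + (36)·y + (36)·-1 = 0
Solving gives x = 0, y = 1.
Check: M·(0, 1, -1) = (0, -5, 5) = -5·(0, 1, -1).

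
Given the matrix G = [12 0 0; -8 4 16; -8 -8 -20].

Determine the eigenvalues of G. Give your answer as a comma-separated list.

-12, -4, 12

Set up det(lambda·I - G) = 0.
Cofactor expansion gives p(lambda) = lambda^3 + 4·lambda^2 - 144·lambda - 576.
Rational-root test: lambda = -4 gives p(-4) = 0.
Factor out (lambda + 4): p(lambda) = (lambda + 4)·(lambda^2 - 144).
The quadratic factors as (lambda + 12)·(lambda - 12).
Eigenvalues: -12, -4, 12.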